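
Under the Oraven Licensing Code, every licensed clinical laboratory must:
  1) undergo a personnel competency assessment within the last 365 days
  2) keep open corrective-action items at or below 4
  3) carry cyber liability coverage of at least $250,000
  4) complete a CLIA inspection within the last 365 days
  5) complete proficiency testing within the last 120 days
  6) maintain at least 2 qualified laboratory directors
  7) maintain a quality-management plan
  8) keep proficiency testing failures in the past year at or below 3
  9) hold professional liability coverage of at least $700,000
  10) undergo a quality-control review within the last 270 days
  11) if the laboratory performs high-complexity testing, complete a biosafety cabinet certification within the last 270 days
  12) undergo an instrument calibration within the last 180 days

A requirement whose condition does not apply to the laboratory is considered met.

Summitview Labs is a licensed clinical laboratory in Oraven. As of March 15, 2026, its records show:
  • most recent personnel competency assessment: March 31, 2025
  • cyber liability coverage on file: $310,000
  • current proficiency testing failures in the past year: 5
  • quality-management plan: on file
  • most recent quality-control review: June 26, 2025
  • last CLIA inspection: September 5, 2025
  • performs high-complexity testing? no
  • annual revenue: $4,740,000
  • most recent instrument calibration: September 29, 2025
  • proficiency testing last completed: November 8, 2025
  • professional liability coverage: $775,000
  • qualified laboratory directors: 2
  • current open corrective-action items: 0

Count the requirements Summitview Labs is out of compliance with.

1. personnel competency assessment 349 days ago vs limit 365 → met
2. open corrective-action items 0 ≤ 4 → met
3. cyber liability coverage $310,000 ≥ $250,000 → met
4. CLIA inspection 191 days ago vs limit 365 → met
5. proficiency testing 127 days ago vs limit 120 → not met
6. qualified laboratory directors 2 ≥ 2 → met
7. quality-management plan present → met
8. proficiency testing failures in the past year 5 > 3 → not met
9. professional liability coverage $775,000 ≥ $700,000 → met
10. quality-control review 262 days ago vs limit 270 → met
11. condition 'performs high-complexity testing' does not hold → requirement n/a → met
12. instrument calibration 167 days ago vs limit 180 → met
Not met: 2 of 12

2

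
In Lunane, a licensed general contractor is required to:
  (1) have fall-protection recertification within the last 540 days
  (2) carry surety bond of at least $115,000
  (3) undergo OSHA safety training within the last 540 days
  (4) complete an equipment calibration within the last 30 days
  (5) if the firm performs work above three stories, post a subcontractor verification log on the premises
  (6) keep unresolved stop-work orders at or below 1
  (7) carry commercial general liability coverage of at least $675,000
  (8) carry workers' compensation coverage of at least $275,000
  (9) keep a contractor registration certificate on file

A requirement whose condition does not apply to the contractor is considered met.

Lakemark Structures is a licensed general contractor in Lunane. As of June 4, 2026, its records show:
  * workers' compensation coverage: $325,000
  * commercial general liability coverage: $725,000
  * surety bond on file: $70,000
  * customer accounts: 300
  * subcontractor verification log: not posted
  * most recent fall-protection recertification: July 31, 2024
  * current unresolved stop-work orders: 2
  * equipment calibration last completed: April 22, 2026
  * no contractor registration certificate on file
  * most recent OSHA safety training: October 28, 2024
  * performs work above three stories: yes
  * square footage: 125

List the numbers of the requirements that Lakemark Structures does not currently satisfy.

1, 2, 3, 4, 5, 6, 9

1. fall-protection recertification 673 days ago vs limit 540 → not met
2. surety bond $70,000 < $115,000 → not met
3. OSHA safety training 584 days ago vs limit 540 → not met
4. equipment calibration 43 days ago vs limit 30 → not met
5. condition 'performs work above three stories' holds; subcontractor verification log absent → not met
6. unresolved stop-work orders 2 > 1 → not met
7. commercial general liability coverage $725,000 ≥ $675,000 → met
8. workers' compensation coverage $325,000 ≥ $275,000 → met
9. contractor registration certificate absent → not met
Not met: 1, 2, 3, 4, 5, 6, 9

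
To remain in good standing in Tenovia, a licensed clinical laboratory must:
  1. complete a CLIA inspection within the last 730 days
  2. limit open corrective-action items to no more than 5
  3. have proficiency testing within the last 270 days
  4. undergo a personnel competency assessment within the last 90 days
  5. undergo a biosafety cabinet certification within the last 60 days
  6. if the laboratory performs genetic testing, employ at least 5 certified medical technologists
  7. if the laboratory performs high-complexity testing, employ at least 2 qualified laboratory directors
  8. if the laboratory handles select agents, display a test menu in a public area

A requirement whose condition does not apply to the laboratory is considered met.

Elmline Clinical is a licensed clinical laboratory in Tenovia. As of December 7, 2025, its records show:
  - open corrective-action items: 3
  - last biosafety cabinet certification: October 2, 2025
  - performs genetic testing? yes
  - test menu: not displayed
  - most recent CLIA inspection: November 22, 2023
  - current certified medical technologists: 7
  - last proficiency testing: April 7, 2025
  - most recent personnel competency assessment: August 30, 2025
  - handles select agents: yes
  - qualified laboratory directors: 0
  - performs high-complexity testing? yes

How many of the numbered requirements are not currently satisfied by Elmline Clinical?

1. CLIA inspection 746 days ago vs limit 730 → not met
2. open corrective-action items 3 ≤ 5 → met
3. proficiency testing 244 days ago vs limit 270 → met
4. personnel competency assessment 99 days ago vs limit 90 → not met
5. biosafety cabinet certification 66 days ago vs limit 60 → not met
6. condition 'performs genetic testing' holds; certified medical technologists 7 ≥ 5 → met
7. condition 'performs high-complexity testing' holds; qualified laboratory directors 0 < 2 → not met
8. condition 'handles select agents' holds; test menu absent → not met
Not met: 5 of 8

5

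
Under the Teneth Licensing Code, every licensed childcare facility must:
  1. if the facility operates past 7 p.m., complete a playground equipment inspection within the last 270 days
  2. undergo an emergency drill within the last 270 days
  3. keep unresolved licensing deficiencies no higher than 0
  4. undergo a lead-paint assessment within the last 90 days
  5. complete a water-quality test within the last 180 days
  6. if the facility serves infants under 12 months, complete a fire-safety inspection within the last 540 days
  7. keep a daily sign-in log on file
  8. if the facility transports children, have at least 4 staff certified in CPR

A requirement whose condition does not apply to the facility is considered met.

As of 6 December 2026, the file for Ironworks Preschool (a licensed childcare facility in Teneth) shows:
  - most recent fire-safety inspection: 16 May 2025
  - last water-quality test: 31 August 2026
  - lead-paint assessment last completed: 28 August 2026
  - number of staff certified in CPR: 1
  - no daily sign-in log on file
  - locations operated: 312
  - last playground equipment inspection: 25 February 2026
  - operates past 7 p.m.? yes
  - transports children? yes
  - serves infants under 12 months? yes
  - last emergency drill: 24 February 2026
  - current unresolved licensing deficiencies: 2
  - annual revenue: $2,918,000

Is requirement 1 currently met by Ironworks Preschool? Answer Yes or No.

1. condition 'operates past 7 p.m.' holds; playground equipment inspection 284 days ago vs limit 270 → not met

No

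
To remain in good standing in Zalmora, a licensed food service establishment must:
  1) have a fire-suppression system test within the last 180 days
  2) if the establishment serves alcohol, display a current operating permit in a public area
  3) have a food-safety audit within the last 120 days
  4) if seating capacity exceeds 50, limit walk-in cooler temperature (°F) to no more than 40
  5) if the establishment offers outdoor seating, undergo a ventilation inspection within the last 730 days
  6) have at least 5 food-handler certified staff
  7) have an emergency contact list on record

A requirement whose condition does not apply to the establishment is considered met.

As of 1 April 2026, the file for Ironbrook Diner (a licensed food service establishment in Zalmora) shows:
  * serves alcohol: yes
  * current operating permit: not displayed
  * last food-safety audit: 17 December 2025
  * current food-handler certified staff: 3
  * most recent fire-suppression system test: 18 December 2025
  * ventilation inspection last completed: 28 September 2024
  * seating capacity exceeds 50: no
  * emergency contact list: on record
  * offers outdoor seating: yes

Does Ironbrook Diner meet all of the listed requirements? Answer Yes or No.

1. fire-suppression system test 104 days ago vs limit 180 → met
2. condition 'serves alcohol' holds; current operating permit absent → not met
3. food-safety audit 105 days ago vs limit 120 → met
4. condition 'seating capacity exceeds 50' does not hold → requirement n/a → met
5. condition 'offers outdoor seating' holds; ventilation inspection 550 days ago vs limit 730 → met
6. food-handler certified staff 3 < 5 → not met
7. emergency contact list present → met
Not met: 2, 6

No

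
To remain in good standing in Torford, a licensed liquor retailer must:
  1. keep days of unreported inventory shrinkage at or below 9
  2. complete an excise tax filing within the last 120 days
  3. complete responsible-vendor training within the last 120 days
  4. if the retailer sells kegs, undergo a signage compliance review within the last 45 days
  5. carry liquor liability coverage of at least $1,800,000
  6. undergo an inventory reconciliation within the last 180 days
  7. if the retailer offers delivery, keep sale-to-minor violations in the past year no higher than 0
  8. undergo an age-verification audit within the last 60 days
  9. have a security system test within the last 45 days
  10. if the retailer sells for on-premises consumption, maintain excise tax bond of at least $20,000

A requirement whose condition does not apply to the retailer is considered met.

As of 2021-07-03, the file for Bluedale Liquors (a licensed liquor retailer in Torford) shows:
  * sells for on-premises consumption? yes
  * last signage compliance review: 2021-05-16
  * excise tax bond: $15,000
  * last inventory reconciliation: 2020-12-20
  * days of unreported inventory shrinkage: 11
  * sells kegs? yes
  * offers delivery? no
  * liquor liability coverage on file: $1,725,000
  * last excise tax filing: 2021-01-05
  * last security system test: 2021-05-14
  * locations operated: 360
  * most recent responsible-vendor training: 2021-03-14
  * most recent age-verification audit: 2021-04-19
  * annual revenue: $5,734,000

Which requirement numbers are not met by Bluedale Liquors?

1, 2, 4, 5, 6, 8, 9, 10

1. days of unreported inventory shrinkage 11 > 9 → not met
2. excise tax filing 179 days ago vs limit 120 → not met
3. responsible-vendor training 111 days ago vs limit 120 → met
4. condition 'sells kegs' holds; signage compliance review 48 days ago vs limit 45 → not met
5. liquor liability coverage $1,725,000 < $1,800,000 → not met
6. inventory reconciliation 195 days ago vs limit 180 → not met
7. condition 'offers delivery' does not hold → requirement n/a → met
8. age-verification audit 75 days ago vs limit 60 → not met
9. security system test 50 days ago vs limit 45 → not met
10. condition 'sells for on-premises consumption' holds; excise tax bond $15,000 < $20,000 → not met
Not met: 1, 2, 4, 5, 6, 8, 9, 10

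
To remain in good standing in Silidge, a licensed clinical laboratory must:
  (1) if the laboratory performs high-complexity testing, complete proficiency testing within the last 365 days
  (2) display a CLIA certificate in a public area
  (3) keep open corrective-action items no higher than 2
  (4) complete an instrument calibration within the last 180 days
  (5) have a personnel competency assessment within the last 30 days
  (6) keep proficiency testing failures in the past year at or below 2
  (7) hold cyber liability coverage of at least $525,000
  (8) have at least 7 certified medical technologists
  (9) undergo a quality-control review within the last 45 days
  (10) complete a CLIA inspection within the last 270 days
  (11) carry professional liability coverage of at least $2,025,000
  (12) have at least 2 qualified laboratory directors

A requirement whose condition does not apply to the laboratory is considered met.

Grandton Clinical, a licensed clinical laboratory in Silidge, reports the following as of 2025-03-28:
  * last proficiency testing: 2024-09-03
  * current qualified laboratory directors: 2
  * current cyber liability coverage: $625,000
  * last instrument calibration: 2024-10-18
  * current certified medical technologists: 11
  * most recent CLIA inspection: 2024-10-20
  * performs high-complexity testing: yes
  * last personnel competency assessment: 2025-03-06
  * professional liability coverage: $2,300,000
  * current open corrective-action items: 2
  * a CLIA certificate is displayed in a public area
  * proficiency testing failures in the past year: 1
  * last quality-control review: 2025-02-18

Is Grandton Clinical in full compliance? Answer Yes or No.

Yes

1. condition 'performs high-complexity testing' holds; proficiency testing 206 days ago vs limit 365 → met
2. CLIA certificate present → met
3. open corrective-action items 2 ≤ 2 → met
4. instrument calibration 161 days ago vs limit 180 → met
5. personnel competency assessment 22 days ago vs limit 30 → met
6. proficiency testing failures in the past year 1 ≤ 2 → met
7. cyber liability coverage $625,000 ≥ $525,000 → met
8. certified medical technologists 11 ≥ 7 → met
9. quality-control review 38 days ago vs limit 45 → met
10. CLIA inspection 159 days ago vs limit 270 → met
11. professional liability coverage $2,300,000 ≥ $2,025,000 → met
12. qualified laboratory directors 2 ≥ 2 → met
All met.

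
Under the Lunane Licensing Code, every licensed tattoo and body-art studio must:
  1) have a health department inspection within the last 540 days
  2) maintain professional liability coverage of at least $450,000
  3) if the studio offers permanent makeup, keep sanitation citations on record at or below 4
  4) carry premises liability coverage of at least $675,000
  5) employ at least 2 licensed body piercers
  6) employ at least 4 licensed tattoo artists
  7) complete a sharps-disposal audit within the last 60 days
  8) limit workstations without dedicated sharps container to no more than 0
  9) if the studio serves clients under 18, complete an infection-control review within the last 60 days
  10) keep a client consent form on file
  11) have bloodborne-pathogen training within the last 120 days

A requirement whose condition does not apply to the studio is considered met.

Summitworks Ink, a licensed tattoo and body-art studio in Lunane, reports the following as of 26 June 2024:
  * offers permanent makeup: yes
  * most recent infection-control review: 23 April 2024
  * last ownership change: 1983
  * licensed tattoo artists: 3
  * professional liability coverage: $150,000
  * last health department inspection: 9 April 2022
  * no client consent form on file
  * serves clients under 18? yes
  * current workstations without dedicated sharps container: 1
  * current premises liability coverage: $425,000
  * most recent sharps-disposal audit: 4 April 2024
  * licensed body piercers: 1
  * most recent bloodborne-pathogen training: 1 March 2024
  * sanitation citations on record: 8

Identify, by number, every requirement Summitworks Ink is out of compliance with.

1, 2, 3, 4, 5, 6, 7, 8, 9, 10

1. health department inspection 809 days ago vs limit 540 → not met
2. professional liability coverage $150,000 < $450,000 → not met
3. condition 'offers permanent makeup' holds; sanitation citations on record 8 > 4 → not met
4. premises liability coverage $425,000 < $675,000 → not met
5. licensed body piercers 1 < 2 → not met
6. licensed tattoo artists 3 < 4 → not met
7. sharps-disposal audit 83 days ago vs limit 60 → not met
8. workstations without dedicated sharps container 1 > 0 → not met
9. condition 'serves clients under 18' holds; infection-control review 64 days ago vs limit 60 → not met
10. client consent form absent → not met
11. bloodborne-pathogen training 117 days ago vs limit 120 → met
Not met: 1, 2, 3, 4, 5, 6, 7, 8, 9, 10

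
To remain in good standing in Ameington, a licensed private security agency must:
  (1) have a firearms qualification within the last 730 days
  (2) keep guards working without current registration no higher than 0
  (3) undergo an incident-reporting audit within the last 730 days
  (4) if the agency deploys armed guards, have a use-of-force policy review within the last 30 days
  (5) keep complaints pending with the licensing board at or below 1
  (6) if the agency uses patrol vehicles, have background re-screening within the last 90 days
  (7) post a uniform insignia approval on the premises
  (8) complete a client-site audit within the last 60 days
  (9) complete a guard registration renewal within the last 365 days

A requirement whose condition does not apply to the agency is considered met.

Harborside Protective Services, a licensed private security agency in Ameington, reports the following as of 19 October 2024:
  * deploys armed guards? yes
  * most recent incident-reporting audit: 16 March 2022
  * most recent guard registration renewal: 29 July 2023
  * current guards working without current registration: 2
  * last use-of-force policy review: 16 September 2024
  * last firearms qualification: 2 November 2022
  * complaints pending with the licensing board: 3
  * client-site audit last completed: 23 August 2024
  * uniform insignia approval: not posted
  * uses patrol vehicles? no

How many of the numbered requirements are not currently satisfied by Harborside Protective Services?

1. firearms qualification 717 days ago vs limit 730 → met
2. guards working without current registration 2 > 0 → not met
3. incident-reporting audit 948 days ago vs limit 730 → not met
4. condition 'deploys armed guards' holds; use-of-force policy review 33 days ago vs limit 30 → not met
5. complaints pending with the licensing board 3 > 1 → not met
6. condition 'uses patrol vehicles' does not hold → requirement n/a → met
7. uniform insignia approval absent → not met
8. client-site audit 57 days ago vs limit 60 → met
9. guard registration renewal 448 days ago vs limit 365 → not met
Not met: 6 of 9

6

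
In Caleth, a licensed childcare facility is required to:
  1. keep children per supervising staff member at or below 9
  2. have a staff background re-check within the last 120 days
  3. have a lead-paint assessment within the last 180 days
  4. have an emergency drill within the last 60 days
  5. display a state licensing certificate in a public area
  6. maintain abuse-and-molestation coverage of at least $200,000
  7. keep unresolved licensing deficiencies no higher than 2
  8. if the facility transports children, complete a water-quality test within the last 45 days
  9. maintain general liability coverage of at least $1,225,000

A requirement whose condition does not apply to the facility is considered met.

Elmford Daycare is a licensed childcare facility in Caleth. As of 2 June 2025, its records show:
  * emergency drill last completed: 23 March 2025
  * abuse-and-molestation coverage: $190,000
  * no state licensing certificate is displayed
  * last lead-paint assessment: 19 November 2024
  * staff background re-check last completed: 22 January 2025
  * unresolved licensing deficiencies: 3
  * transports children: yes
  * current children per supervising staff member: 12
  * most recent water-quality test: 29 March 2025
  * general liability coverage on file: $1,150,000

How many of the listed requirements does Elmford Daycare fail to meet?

9

1. children per supervising staff member 12 > 9 → not met
2. staff background re-check 131 days ago vs limit 120 → not met
3. lead-paint assessment 195 days ago vs limit 180 → not met
4. emergency drill 71 days ago vs limit 60 → not met
5. state licensing certificate absent → not met
6. abuse-and-molestation coverage $190,000 < $200,000 → not met
7. unresolved licensing deficiencies 3 > 2 → not met
8. condition 'transports children' holds; water-quality test 65 days ago vs limit 45 → not met
9. general liability coverage $1,150,000 < $1,225,000 → not met
Not met: 9 of 9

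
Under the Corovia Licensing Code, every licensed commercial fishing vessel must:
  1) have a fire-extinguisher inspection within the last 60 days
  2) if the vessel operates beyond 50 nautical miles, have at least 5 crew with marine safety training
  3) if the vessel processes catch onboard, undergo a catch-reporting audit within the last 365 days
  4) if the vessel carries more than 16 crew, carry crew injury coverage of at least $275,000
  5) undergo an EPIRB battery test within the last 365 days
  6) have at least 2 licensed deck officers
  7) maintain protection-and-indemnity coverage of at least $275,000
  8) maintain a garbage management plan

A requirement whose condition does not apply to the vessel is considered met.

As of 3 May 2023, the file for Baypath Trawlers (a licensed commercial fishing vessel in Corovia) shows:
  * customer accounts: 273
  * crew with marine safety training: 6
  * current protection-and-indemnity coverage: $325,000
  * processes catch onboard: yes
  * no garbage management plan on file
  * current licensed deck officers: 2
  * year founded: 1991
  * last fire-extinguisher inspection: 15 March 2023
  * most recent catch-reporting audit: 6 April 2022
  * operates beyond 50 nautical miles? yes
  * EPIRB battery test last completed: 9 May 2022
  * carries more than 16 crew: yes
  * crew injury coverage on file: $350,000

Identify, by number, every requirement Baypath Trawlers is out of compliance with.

3, 8

1. fire-extinguisher inspection 49 days ago vs limit 60 → met
2. condition 'operates beyond 50 nautical miles' holds; crew with marine safety training 6 ≥ 5 → met
3. condition 'processes catch onboard' holds; catch-reporting audit 392 days ago vs limit 365 → not met
4. condition 'carries more than 16 crew' holds; crew injury coverage $350,000 ≥ $275,000 → met
5. EPIRB battery test 359 days ago vs limit 365 → met
6. licensed deck officers 2 ≥ 2 → met
7. protection-and-indemnity coverage $325,000 ≥ $275,000 → met
8. garbage management plan absent → not met
Not met: 3, 8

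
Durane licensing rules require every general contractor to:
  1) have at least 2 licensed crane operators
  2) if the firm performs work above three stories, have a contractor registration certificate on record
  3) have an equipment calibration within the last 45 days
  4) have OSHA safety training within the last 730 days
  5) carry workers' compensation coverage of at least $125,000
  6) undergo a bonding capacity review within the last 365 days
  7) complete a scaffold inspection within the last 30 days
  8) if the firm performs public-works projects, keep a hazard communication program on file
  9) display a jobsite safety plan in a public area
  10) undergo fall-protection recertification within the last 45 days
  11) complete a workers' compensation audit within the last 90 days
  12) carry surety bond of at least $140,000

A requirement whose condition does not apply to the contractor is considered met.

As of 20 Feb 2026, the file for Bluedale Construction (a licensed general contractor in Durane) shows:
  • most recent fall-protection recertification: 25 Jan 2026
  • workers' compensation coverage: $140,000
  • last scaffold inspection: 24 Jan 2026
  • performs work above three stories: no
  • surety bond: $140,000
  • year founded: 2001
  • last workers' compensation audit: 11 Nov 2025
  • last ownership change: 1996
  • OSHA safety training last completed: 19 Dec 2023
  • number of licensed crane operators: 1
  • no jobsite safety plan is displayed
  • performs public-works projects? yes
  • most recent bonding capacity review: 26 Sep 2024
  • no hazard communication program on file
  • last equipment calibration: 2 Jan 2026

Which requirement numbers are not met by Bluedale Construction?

1. licensed crane operators 1 < 2 → not met
2. condition 'performs work above three stories' does not hold → requirement n/a → met
3. equipment calibration 49 days ago vs limit 45 → not met
4. OSHA safety training 794 days ago vs limit 730 → not met
5. workers' compensation coverage $140,000 ≥ $125,000 → met
6. bonding capacity review 512 days ago vs limit 365 → not met
7. scaffold inspection 27 days ago vs limit 30 → met
8. condition 'performs public-works projects' holds; hazard communication program absent → not met
9. jobsite safety plan absent → not met
10. fall-protection recertification 26 days ago vs limit 45 → met
11. workers' compensation audit 101 days ago vs limit 90 → not met
12. surety bond $140,000 ≥ $140,000 → met
Not met: 1, 3, 4, 6, 8, 9, 11

1, 3, 4, 6, 8, 9, 11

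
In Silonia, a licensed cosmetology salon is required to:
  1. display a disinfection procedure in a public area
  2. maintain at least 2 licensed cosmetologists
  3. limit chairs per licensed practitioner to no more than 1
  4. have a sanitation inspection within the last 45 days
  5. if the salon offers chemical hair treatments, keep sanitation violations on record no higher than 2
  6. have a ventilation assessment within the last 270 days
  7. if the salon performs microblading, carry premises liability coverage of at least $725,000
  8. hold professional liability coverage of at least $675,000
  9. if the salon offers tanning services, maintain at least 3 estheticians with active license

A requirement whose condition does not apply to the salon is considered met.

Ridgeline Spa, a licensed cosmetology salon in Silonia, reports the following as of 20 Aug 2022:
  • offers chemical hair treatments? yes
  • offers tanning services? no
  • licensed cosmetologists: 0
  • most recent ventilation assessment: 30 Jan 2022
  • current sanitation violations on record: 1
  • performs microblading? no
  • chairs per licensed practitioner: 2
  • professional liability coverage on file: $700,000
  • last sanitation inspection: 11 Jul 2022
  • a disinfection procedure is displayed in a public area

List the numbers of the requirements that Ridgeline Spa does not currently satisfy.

1. disinfection procedure present → met
2. licensed cosmetologists 0 < 2 → not met
3. chairs per licensed practitioner 2 > 1 → not met
4. sanitation inspection 40 days ago vs limit 45 → met
5. condition 'offers chemical hair treatments' holds; sanitation violations on record 1 ≤ 2 → met
6. ventilation assessment 202 days ago vs limit 270 → met
7. condition 'performs microblading' does not hold → requirement n/a → met
8. professional liability coverage $700,000 ≥ $675,000 → met
9. condition 'offers tanning services' does not hold → requirement n/a → met
Not met: 2, 3

2, 3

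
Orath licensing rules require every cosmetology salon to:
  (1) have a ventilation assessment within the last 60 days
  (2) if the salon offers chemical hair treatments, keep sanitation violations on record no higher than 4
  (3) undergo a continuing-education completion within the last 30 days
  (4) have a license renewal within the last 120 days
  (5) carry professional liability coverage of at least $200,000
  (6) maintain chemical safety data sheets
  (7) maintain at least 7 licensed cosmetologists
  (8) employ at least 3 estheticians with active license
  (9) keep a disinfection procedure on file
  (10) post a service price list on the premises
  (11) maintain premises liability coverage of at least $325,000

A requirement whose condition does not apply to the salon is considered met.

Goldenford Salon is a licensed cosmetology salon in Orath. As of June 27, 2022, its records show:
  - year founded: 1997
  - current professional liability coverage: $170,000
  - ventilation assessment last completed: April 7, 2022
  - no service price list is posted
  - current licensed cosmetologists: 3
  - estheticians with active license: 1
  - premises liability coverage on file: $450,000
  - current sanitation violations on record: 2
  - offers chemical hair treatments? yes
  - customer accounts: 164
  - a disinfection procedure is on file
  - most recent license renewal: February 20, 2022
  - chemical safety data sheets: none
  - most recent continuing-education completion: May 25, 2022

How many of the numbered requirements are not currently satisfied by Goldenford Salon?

8

1. ventilation assessment 81 days ago vs limit 60 → not met
2. condition 'offers chemical hair treatments' holds; sanitation violations on record 2 ≤ 4 → met
3. continuing-education completion 33 days ago vs limit 30 → not met
4. license renewal 127 days ago vs limit 120 → not met
5. professional liability coverage $170,000 < $200,000 → not met
6. chemical safety data sheets absent → not met
7. licensed cosmetologists 3 < 7 → not met
8. estheticians with active license 1 < 3 → not met
9. disinfection procedure present → met
10. service price list absent → not met
11. premises liability coverage $450,000 ≥ $325,000 → met
Not met: 8 of 11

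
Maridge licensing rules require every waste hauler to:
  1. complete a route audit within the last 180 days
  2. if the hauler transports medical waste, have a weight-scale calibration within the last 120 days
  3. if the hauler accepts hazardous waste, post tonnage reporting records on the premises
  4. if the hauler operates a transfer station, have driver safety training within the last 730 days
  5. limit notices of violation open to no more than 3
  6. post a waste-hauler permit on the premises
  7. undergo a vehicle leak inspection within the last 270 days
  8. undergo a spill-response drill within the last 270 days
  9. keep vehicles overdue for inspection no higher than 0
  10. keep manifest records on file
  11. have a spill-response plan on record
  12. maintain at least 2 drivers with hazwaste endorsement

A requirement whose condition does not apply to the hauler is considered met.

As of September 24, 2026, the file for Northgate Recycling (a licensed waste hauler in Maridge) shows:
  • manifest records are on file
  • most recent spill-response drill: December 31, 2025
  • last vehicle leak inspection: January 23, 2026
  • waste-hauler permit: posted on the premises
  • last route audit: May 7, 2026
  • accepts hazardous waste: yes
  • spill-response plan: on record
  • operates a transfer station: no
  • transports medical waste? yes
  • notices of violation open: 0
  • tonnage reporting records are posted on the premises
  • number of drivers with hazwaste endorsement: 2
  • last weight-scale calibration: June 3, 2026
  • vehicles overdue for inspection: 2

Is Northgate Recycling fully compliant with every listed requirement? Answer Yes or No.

1. route audit 140 days ago vs limit 180 → met
2. condition 'transports medical waste' holds; weight-scale calibration 113 days ago vs limit 120 → met
3. condition 'accepts hazardous waste' holds; tonnage reporting records present → met
4. condition 'operates a transfer station' does not hold → requirement n/a → met
5. notices of violation open 0 ≤ 3 → met
6. waste-hauler permit present → met
7. vehicle leak inspection 244 days ago vs limit 270 → met
8. spill-response drill 267 days ago vs limit 270 → met
9. vehicles overdue for inspection 2 > 0 → not met
10. manifest records present → met
11. spill-response plan present → met
12. drivers with hazwaste endorsement 2 ≥ 2 → met
Not met: 9

No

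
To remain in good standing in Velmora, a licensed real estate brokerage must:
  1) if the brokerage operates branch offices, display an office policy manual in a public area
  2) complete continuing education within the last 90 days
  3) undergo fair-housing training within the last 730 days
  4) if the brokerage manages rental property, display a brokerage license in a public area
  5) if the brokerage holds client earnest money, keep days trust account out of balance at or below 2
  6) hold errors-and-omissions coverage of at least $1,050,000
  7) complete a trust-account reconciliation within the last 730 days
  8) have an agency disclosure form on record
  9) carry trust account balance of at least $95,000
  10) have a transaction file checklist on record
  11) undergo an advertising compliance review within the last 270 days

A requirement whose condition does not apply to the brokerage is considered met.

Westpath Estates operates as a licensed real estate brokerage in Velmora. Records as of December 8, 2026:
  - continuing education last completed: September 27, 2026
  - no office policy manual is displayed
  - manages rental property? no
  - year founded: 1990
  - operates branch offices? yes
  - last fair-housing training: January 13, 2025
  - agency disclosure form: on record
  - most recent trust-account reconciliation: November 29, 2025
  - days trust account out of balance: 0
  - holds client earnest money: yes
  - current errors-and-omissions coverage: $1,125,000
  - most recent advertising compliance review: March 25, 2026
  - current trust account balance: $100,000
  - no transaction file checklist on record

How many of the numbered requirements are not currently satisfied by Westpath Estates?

1. condition 'operates branch offices' holds; office policy manual absent → not met
2. continuing education 72 days ago vs limit 90 → met
3. fair-housing training 694 days ago vs limit 730 → met
4. condition 'manages rental property' does not hold → requirement n/a → met
5. condition 'holds client earnest money' holds; days trust account out of balance 0 ≤ 2 → met
6. errors-and-omissions coverage $1,125,000 ≥ $1,050,000 → met
7. trust-account reconciliation 374 days ago vs limit 730 → met
8. agency disclosure form present → met
9. trust account balance $100,000 ≥ $95,000 → met
10. transaction file checklist absent → not met
11. advertising compliance review 258 days ago vs limit 270 → met
Not met: 2 of 11

2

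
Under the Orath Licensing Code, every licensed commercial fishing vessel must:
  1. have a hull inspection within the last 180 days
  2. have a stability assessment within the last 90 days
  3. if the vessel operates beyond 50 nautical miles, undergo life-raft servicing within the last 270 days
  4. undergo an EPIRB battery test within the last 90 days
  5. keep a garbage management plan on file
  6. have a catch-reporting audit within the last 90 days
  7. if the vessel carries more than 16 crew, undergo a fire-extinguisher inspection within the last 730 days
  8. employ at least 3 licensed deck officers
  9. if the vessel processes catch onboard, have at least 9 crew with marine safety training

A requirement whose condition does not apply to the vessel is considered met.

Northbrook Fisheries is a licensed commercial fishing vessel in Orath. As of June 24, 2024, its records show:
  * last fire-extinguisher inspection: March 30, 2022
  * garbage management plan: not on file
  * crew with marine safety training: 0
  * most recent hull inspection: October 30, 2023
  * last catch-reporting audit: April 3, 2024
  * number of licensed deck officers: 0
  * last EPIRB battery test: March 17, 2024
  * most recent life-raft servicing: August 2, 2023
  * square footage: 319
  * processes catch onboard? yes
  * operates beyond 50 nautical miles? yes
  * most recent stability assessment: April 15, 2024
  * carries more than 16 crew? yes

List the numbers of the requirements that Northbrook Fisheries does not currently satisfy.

1. hull inspection 238 days ago vs limit 180 → not met
2. stability assessment 70 days ago vs limit 90 → met
3. condition 'operates beyond 50 nautical miles' holds; life-raft servicing 327 days ago vs limit 270 → not met
4. EPIRB battery test 99 days ago vs limit 90 → not met
5. garbage management plan absent → not met
6. catch-reporting audit 82 days ago vs limit 90 → met
7. condition 'carries more than 16 crew' holds; fire-extinguisher inspection 817 days ago vs limit 730 → not met
8. licensed deck officers 0 < 3 → not met
9. condition 'processes catch onboard' holds; crew with marine safety training 0 < 9 → not met
Not met: 1, 3, 4, 5, 7, 8, 9

1, 3, 4, 5, 7, 8, 9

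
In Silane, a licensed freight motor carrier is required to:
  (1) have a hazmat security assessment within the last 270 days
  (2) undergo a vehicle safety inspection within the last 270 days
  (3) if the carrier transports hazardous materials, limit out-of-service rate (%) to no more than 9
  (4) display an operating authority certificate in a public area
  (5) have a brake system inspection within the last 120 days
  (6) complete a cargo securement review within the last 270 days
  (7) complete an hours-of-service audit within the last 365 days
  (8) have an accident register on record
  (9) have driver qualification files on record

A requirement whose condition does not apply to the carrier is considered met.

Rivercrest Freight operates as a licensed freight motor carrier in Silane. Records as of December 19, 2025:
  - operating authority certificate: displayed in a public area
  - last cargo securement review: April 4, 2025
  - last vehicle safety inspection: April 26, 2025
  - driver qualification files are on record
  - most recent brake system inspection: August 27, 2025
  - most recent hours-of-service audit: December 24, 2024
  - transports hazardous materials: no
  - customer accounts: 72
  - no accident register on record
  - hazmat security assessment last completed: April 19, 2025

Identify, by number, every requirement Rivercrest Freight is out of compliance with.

8

1. hazmat security assessment 244 days ago vs limit 270 → met
2. vehicle safety inspection 237 days ago vs limit 270 → met
3. condition 'transports hazardous materials' does not hold → requirement n/a → met
4. operating authority certificate present → met
5. brake system inspection 114 days ago vs limit 120 → met
6. cargo securement review 259 days ago vs limit 270 → met
7. hours-of-service audit 360 days ago vs limit 365 → met
8. accident register absent → not met
9. driver qualification files present → met
Not met: 8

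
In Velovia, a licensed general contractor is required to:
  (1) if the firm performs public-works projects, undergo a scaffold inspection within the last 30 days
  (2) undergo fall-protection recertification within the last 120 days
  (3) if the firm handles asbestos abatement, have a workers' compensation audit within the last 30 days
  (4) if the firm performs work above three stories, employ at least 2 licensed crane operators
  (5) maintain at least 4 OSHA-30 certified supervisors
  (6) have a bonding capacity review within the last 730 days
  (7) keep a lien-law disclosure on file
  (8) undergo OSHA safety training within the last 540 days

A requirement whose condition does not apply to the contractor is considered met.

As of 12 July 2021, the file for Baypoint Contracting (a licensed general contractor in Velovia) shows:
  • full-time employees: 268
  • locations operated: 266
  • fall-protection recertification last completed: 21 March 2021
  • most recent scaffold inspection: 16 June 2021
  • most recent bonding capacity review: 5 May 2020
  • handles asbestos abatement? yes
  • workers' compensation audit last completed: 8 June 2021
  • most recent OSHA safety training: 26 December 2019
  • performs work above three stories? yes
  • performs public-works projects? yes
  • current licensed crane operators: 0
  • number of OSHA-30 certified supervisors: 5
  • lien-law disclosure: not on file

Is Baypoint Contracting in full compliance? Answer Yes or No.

No

1. condition 'performs public-works projects' holds; scaffold inspection 26 days ago vs limit 30 → met
2. fall-protection recertification 113 days ago vs limit 120 → met
3. condition 'handles asbestos abatement' holds; workers' compensation audit 34 days ago vs limit 30 → not met
4. condition 'performs work above three stories' holds; licensed crane operators 0 < 2 → not met
5. OSHA-30 certified supervisors 5 ≥ 4 → met
6. bonding capacity review 433 days ago vs limit 730 → met
7. lien-law disclosure absent → not met
8. OSHA safety training 564 days ago vs limit 540 → not met
Not met: 3, 4, 7, 8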